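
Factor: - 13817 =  - 41^1*337^1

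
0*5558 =0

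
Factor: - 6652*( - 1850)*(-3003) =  - 2^3  *3^1*5^2*7^1  *11^1*13^1*37^1*1663^1 = - 36955518600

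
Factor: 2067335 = 5^1 * 113^1 * 3659^1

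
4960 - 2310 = 2650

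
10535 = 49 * 215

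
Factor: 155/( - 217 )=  - 5^1*7^ ( - 1) = - 5/7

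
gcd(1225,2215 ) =5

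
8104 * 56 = 453824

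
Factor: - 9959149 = -383^1*26003^1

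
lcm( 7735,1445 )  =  131495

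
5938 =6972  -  1034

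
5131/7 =733 = 733.00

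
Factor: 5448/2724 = 2^1 = 2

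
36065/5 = 7213 = 7213.00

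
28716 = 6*4786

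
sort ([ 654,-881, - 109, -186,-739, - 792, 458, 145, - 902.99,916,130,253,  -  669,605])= [  -  902.99,-881 , - 792, - 739, - 669 ,  -  186,-109,130,145, 253,458,605,654,916]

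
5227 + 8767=13994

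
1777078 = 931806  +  845272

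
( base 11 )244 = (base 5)2130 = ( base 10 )290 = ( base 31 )9B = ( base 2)100100010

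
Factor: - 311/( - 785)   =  5^( - 1)*157^( - 1 )*311^1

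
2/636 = 1/318=0.00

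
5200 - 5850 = - 650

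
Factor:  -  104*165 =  - 17160 = - 2^3*3^1 * 5^1*11^1 * 13^1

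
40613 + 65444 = 106057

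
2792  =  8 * 349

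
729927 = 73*9999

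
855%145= 130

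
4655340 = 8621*540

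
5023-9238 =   -  4215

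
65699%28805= 8089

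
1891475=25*75659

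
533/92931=533/92931 = 0.01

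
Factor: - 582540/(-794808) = 2^ ( - 1 ) * 3^( - 1)*5^1*73^1*83^( - 1) = 365/498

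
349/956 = 349/956 =0.37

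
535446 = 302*1773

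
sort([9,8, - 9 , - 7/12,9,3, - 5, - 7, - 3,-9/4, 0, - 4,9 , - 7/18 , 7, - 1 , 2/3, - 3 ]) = [-9,-7, - 5, - 4, - 3,  -  3, - 9/4, - 1, - 7/12,-7/18,0,2/3, 3,7, 8, 9,  9, 9] 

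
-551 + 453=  - 98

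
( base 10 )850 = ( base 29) 109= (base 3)1011111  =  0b1101010010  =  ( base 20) 22a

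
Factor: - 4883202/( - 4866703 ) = 2^1*3^2* 271289^1*4866703^( - 1)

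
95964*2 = 191928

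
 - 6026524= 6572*(-917)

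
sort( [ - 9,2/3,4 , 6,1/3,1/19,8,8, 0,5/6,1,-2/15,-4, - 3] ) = [ - 9, - 4, - 3, - 2/15,0,1/19,1/3,2/3,5/6 , 1,4  ,  6,  8,8] 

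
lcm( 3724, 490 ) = 18620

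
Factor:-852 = -2^2*3^1*71^1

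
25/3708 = 25/3708  =  0.01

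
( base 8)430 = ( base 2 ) 100011000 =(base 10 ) 280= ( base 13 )187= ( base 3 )101101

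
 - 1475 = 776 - 2251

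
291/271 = 291/271 = 1.07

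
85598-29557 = 56041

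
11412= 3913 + 7499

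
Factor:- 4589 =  - 13^1 * 353^1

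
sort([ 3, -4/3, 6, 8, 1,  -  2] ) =[ - 2,-4/3, 1, 3,6, 8]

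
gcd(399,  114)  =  57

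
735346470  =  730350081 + 4996389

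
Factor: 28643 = 28643^1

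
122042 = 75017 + 47025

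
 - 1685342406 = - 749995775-935346631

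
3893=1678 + 2215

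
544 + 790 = 1334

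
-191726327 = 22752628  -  214478955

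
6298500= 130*48450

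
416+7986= 8402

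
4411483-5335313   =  -923830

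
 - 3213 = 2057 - 5270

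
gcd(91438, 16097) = 1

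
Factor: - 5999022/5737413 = -1999674/1912471 = -2^1 * 3^3 * 11^( - 1)*19^1*1949^1*173861^(-1)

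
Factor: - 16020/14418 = -2^1 * 3^(-2) * 5^1 =- 10/9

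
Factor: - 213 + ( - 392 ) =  - 605 = - 5^1*11^2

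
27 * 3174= 85698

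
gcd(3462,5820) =6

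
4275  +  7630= 11905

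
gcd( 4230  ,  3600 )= 90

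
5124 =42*122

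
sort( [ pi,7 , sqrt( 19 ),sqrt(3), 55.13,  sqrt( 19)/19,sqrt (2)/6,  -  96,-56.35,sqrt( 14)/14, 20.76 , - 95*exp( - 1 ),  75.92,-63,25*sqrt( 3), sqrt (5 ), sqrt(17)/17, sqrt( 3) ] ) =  [ - 96,-63,  -  56.35 ,-95*exp(- 1 ), sqrt( 19 )/19, sqrt (2)/6, sqrt( 17)/17,  sqrt(14) /14, sqrt(3),sqrt( 3), sqrt(5 ), pi,sqrt(19 ),7 , 20.76, 25*sqrt( 3), 55.13, 75.92]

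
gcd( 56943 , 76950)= 1539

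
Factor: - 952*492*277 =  - 129742368= - 2^5*3^1*7^1*17^1*41^1*277^1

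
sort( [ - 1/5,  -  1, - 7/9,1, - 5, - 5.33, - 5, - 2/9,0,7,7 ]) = [ - 5.33, - 5 , - 5, - 1, - 7/9, - 2/9, - 1/5,0,1,7,7] 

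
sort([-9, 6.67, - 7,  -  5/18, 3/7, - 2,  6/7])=[-9, - 7, - 2, - 5/18,3/7,6/7, 6.67]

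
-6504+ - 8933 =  - 15437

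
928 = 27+901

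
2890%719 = 14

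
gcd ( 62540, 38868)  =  4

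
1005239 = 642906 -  - 362333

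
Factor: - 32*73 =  - 2336 = -2^5*73^1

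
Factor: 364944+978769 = 7^1*139^1*1381^1 = 1343713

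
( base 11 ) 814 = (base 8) 1727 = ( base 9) 1312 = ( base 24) 1gn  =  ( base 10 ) 983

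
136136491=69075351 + 67061140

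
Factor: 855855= 3^2*5^1 * 7^1*11^1 * 13^1 * 19^1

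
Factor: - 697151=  - 7^1*13^1*47^1*163^1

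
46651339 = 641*72779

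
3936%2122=1814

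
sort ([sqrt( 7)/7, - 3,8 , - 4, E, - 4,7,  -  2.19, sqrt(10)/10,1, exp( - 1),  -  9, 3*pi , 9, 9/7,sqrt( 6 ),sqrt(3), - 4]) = [ - 9, - 4, - 4,-4, - 3, - 2.19, sqrt ( 10 ) /10 , exp(  -  1),  sqrt(7)/7, 1, 9/7 , sqrt(3 ),sqrt(6 ),E , 7 , 8,9, 3 * pi]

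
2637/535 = 4 + 497/535 = 4.93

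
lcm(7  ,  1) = 7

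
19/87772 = 19/87772 = 0.00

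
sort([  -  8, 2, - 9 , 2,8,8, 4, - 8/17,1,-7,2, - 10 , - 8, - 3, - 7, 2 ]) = [ -10, - 9,  -  8, - 8 , - 7,- 7, - 3, - 8/17, 1,2, 2,  2, 2,4, 8, 8]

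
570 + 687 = 1257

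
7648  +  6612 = 14260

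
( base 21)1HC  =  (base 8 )1452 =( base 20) 20a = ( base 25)17a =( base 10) 810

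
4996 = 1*4996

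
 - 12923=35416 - 48339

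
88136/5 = 17627 + 1/5= 17627.20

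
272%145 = 127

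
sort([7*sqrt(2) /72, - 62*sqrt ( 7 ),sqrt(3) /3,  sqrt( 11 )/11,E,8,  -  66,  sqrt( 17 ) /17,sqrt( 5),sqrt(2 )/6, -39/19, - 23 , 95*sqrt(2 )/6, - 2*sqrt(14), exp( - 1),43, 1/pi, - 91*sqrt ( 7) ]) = [ - 91*sqrt ( 7 ), - 62*sqrt(7 ), -66,-23, - 2*sqrt ( 14), - 39/19, 7*sqrt(2)/72, sqrt(2 ) /6,sqrt( 17)/17,sqrt(11) /11, 1/pi, exp ( -1 ) , sqrt( 3) /3,sqrt( 5), E,8,95*sqrt( 2 )/6, 43]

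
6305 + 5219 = 11524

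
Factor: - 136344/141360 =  - 2^(-1)*5^( - 1 )*13^1 * 23^1 * 31^(  -  1) = - 299/310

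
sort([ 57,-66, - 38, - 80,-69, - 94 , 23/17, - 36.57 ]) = [-94,-80, - 69,-66,-38, - 36.57,23/17,57]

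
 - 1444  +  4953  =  3509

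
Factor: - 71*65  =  -5^1 *13^1*71^1 = -  4615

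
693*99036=68631948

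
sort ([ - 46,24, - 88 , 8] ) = [-88,  -  46, 8, 24] 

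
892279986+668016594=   1560296580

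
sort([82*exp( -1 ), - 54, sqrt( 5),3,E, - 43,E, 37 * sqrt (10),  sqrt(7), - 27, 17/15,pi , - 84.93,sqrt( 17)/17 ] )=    [-84.93, - 54, - 43,- 27,sqrt(17)/17,17/15,sqrt (5), sqrt( 7),E,E,3, pi, 82*exp (  -  1),37 * sqrt( 10)]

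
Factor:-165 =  - 3^1*5^1*11^1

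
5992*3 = 17976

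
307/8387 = 307/8387= 0.04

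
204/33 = 6 + 2/11 = 6.18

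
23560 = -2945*(-8) 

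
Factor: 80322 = 2^1*3^1 *11^1*1217^1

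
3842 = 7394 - 3552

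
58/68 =29/34 = 0.85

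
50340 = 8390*6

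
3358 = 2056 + 1302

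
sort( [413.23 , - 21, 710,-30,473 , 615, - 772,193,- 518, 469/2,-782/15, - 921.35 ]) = [-921.35,  -  772,  -  518,-782/15,-30, - 21, 193 , 469/2,413.23,473,615, 710 ]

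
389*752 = 292528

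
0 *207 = 0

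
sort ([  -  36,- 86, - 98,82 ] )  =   [ - 98, - 86, - 36,82]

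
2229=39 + 2190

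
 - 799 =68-867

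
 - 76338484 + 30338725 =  -45999759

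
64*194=12416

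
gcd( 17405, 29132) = 1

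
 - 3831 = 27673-31504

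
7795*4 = 31180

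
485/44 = 485/44 = 11.02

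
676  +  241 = 917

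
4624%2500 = 2124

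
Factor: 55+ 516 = 571 = 571^1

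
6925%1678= 213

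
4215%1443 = 1329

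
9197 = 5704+3493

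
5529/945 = 1843/315= 5.85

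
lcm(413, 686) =40474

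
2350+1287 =3637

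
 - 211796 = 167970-379766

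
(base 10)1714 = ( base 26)2do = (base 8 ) 3262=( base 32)1li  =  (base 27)29d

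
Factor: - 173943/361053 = - 251^1* 521^(  -  1 ) = - 251/521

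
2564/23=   2564/23=111.48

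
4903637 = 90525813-85622176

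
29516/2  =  14758=14758.00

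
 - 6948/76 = -92 + 11/19 = - 91.42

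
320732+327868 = 648600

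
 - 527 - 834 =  - 1361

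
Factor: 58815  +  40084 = 98899^1 = 98899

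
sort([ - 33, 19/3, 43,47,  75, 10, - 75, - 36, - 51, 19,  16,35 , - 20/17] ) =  [ - 75,  -  51, - 36, - 33, - 20/17,19/3 , 10,16,  19,35,43,47,  75]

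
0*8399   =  0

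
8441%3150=2141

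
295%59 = 0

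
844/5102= 422/2551 =0.17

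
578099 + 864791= 1442890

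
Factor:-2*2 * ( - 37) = 2^2*37^1 = 148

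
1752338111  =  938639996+813698115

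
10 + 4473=4483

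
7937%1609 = 1501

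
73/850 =73/850 =0.09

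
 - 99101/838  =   - 119 + 621/838 = - 118.26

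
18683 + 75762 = 94445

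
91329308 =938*97366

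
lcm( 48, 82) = 1968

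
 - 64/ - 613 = 64/613 = 0.10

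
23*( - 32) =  - 736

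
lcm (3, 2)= 6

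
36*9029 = 325044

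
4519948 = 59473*76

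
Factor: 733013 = 239^1*3067^1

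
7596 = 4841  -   - 2755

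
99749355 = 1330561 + 98418794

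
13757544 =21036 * 654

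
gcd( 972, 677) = 1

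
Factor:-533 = -13^1 * 41^1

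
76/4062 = 38/2031 = 0.02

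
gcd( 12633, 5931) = 3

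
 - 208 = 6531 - 6739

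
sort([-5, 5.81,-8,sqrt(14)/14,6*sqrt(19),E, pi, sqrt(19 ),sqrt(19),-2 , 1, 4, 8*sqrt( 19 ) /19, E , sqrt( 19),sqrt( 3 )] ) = [  -  8, -5,-2, sqrt( 14)/14,1 , sqrt(3),8*sqrt( 19 )/19,E,E, pi, 4,sqrt(19), sqrt(19 ),sqrt( 19 ),5.81,6*sqrt( 19 )] 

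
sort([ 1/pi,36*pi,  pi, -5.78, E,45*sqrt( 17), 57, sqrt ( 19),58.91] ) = [-5.78, 1/pi,E, pi,sqrt(19),  57, 58.91,36 *pi,45*sqrt(17)]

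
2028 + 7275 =9303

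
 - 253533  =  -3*84511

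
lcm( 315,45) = 315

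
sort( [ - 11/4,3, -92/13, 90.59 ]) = [-92/13, - 11/4, 3, 90.59]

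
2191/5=438 + 1/5 = 438.20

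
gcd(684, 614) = 2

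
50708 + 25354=76062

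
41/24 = 1+17/24 =1.71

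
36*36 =1296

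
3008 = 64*47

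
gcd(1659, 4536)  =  21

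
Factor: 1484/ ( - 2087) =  - 2^2*7^1*53^1*2087^( - 1 )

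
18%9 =0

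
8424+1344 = 9768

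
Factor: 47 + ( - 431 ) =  - 2^7*3^1 = -384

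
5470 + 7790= 13260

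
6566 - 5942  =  624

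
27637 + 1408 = 29045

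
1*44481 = 44481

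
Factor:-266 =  - 2^1*7^1 * 19^1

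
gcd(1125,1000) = 125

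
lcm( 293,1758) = 1758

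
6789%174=3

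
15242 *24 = 365808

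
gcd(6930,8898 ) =6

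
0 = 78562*0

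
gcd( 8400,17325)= 525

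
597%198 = 3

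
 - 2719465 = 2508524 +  - 5227989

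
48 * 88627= 4254096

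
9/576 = 1/64 = 0.02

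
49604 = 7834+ 41770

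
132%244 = 132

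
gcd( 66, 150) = 6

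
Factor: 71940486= 2^1*3^1 * 41^1 * 292441^1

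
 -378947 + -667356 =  - 1046303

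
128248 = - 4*( - 32062 ) 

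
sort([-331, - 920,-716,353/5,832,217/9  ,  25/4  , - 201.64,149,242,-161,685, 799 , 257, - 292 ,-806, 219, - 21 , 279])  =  [ - 920, -806 , - 716, - 331, -292 , - 201.64, - 161,-21,25/4 , 217/9,353/5, 149, 219,242,257,279 , 685,799, 832]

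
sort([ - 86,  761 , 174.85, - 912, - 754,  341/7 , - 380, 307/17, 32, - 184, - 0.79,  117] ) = [ - 912, - 754, - 380, - 184, - 86, - 0.79, 307/17, 32,341/7, 117, 174.85,761 ]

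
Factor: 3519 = 3^2 * 17^1*23^1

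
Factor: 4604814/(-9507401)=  - 2^1*3^2*83^( -1)*109^1*2347^1*114547^( - 1 )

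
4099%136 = 19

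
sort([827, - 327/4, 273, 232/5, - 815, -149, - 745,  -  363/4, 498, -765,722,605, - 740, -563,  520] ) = [- 815, - 765,-745,-740,-563 ,  -  149 , - 363/4, - 327/4, 232/5,  273, 498 , 520, 605, 722, 827 ]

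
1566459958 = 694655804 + 871804154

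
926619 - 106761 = 819858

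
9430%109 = 56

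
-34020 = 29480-63500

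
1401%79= 58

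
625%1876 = 625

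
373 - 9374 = -9001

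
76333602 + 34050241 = 110383843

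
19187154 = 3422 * 5607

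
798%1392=798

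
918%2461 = 918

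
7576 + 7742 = 15318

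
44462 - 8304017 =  - 8259555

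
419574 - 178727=240847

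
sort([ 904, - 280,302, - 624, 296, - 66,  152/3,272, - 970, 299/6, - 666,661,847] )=[ - 970, - 666, - 624, - 280, -66,299/6,152/3,272,  296, 302,661, 847, 904] 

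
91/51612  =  91/51612  =  0.00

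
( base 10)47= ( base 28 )1j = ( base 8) 57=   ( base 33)1e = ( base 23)21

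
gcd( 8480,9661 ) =1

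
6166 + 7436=13602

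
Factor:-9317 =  - 7^1*11^3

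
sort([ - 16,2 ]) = [ - 16,2] 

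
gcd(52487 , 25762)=1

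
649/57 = 649/57= 11.39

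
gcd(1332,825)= 3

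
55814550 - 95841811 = -40027261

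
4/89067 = 4/89067 = 0.00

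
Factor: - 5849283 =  - 3^1*11^1 * 19^2*491^1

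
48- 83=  - 35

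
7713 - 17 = 7696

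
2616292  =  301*8692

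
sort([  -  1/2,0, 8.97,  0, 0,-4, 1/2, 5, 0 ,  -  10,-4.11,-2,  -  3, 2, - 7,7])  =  [ - 10, - 7, - 4.11, - 4, - 3, -2,  -  1/2, 0, 0,0,  0, 1/2 , 2, 5, 7, 8.97 ]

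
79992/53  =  1509  +  15/53= 1509.28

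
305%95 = 20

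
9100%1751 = 345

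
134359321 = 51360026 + 82999295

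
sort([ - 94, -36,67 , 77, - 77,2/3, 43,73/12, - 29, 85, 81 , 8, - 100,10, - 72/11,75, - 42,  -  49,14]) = [ - 100, - 94, -77, - 49, - 42, - 36 ,- 29, - 72/11,2/3, 73/12 , 8 , 10,14,43,67, 75,  77, 81, 85]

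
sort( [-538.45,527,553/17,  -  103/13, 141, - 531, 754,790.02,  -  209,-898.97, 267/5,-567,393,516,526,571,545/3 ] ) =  [ - 898.97,-567,-538.45 ,-531,  -  209, - 103/13 , 553/17, 267/5,141, 545/3,393,516, 526, 527,571,754, 790.02]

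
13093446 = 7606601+5486845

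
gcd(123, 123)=123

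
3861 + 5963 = 9824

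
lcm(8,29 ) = 232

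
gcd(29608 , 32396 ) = 4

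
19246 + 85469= 104715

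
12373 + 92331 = 104704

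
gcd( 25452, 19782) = 126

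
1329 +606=1935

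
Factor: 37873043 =13^1*29^1*100459^1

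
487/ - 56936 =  - 1 + 56449/56936 = - 0.01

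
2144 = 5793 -3649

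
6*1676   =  10056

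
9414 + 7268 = 16682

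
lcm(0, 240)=0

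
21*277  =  5817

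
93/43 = 93/43 = 2.16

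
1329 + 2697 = 4026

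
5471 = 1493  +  3978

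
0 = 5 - 5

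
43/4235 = 43/4235 = 0.01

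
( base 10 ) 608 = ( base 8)1140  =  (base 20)1A8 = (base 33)IE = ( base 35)HD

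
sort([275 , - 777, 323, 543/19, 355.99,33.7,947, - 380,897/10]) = [ - 777, - 380, 543/19, 33.7, 897/10, 275, 323, 355.99 , 947] 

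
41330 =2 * 20665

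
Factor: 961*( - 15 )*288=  - 4151520 = -2^5*3^3*5^1*31^2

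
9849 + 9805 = 19654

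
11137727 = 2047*5441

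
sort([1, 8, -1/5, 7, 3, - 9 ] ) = [ - 9, - 1/5,1,3, 7, 8 ]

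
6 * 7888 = 47328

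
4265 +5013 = 9278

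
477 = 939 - 462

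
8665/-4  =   - 8665/4 = - 2166.25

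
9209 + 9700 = 18909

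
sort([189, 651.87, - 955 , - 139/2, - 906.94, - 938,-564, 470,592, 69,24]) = [ - 955,-938, - 906.94, - 564,-139/2, 24,69, 189,470, 592,651.87 ] 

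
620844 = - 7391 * ( - 84)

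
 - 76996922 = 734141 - 77731063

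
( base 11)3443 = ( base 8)10654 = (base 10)4524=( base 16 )11ac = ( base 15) 1519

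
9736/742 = 13 + 45/371 = 13.12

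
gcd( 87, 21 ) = 3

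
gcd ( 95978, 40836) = 2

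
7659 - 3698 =3961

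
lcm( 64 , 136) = 1088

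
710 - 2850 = -2140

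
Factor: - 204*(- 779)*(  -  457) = - 72624612 =-2^2*3^1*17^1*19^1*41^1*457^1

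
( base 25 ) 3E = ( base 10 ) 89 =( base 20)49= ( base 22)41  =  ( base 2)1011001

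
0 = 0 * 61867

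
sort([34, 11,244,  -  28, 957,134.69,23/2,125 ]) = [ - 28,11,  23/2  ,  34, 125,134.69,244,957 ] 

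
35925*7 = 251475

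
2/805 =2/805 = 0.00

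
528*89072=47030016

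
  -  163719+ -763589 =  - 927308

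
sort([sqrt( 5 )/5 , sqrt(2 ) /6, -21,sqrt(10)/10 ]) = [ - 21,sqrt(2)/6, sqrt( 10 ) /10,sqrt(5 )/5 ]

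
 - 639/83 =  - 8  +  25/83  =  - 7.70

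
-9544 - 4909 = - 14453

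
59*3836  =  226324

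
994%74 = 32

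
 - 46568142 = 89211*(  -  522)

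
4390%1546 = 1298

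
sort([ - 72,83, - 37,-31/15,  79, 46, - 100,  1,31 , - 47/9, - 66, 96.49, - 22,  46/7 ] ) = [-100  , - 72,  -  66 , - 37, - 22, - 47/9, - 31/15, 1,46/7,31, 46,  79, 83,96.49]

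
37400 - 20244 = 17156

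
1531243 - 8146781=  - 6615538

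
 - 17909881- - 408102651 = 390192770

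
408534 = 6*68089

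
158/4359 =158/4359 = 0.04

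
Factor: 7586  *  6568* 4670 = 232682040160 = 2^5*5^1 * 467^1*821^1* 3793^1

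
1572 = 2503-931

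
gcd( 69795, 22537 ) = 1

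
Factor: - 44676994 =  - 2^1*23^1 * 29^1*107^1*313^1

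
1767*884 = 1562028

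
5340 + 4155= 9495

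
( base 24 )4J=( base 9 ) 137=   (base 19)61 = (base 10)115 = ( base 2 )1110011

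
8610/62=4305/31 = 138.87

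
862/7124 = 431/3562 = 0.12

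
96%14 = 12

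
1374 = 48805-47431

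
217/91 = 31/13 = 2.38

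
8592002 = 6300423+2291579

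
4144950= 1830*2265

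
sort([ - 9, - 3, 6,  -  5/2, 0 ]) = [ - 9, - 3, - 5/2, 0, 6 ] 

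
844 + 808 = 1652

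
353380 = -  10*( - 35338 )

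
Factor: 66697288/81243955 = 2^3* 5^ (-1)*7^1*13^(-1)*587^1*613^( - 1)*2029^1  *  2039^( - 1 )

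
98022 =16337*6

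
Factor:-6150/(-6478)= 3^1*5^2 *79^( - 1 )  =  75/79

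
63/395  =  63/395= 0.16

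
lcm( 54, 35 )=1890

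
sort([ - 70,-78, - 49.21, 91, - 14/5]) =[ - 78, - 70, - 49.21, - 14/5, 91]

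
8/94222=4/47111 = 0.00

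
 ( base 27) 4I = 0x7e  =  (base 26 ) 4m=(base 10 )126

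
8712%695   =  372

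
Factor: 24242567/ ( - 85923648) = -2^ (-6 )*3^(-2)*4111^1*5897^1*149173^( - 1) 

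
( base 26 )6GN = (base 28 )5KF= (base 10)4495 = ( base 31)4L0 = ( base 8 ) 10617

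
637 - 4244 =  - 3607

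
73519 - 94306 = - 20787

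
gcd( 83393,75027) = 89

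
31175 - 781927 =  - 750752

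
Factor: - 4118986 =-2^1*29^1 * 47^1*1511^1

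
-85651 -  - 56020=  - 29631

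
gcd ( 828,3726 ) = 414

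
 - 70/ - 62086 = 35/31043 =0.00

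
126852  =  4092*31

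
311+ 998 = 1309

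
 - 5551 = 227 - 5778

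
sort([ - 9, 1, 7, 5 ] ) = [ - 9, 1, 5,7]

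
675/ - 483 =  - 2 + 97/161 = -1.40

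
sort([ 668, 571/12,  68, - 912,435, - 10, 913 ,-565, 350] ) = [-912, - 565, - 10, 571/12,68,350,  435,668, 913] 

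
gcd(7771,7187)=1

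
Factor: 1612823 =1612823^1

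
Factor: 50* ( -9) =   -  450 = -2^1*3^2*5^2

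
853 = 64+789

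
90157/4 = 90157/4 =22539.25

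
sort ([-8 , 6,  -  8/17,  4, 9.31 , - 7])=[ - 8,-7, - 8/17,4, 6, 9.31]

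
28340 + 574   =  28914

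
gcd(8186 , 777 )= 1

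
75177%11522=6045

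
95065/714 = 133 + 103/714 =133.14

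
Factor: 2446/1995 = 2^1*3^ ( - 1 )* 5^( - 1 ) *7^( - 1)* 19^( - 1)*1223^1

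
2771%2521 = 250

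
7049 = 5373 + 1676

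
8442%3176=2090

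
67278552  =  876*76802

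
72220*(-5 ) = -361100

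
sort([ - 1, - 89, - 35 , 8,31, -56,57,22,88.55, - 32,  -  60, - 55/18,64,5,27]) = [ - 89, - 60, - 56,- 35, - 32, - 55/18,-1,5 , 8, 22,27,31,57,64,88.55]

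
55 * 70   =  3850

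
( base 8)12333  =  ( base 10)5339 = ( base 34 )4l1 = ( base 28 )6mj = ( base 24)96B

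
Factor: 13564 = 2^2*3391^1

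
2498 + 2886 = 5384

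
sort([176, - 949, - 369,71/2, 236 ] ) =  [ - 949 , - 369, 71/2, 176,236 ]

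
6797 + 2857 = 9654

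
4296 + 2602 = 6898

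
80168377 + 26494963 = 106663340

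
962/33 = 29+5/33 = 29.15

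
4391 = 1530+2861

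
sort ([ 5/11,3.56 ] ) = [ 5/11, 3.56 ]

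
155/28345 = 31/5669 =0.01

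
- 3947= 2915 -6862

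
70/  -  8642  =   -35/4321   =  - 0.01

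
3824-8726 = -4902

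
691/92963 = 691/92963 =0.01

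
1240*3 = 3720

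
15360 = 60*256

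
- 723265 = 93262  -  816527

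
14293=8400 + 5893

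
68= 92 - 24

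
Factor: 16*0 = 0  =  0^1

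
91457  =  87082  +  4375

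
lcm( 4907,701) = 4907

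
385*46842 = 18034170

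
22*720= 15840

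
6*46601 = 279606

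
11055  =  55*201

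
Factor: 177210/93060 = 2^( - 1)*47^(- 1) * 179^1 = 179/94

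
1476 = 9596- 8120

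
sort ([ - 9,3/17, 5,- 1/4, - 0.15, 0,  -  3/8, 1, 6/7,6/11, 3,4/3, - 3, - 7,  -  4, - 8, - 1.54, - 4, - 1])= [ - 9, - 8, - 7, - 4, - 4, - 3, - 1.54, - 1 , - 3/8,-1/4, - 0.15 , 0, 3/17, 6/11,6/7, 1, 4/3 , 3, 5 ]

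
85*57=4845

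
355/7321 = 355/7321 = 0.05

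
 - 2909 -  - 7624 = 4715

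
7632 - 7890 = - 258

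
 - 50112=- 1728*29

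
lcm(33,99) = 99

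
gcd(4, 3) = 1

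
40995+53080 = 94075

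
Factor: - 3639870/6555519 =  - 2^1*5^1 * 13^1*17^1*61^1*242797^( - 1 )= - 134810/242797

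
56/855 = 56/855 = 0.07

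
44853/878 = 51 + 75/878   =  51.09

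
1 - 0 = 1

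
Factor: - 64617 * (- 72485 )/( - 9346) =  - 2^ (-1 )*3^1*5^1*7^2*17^1*19^1*109^1*181^1*4673^(  -  1 ) = - 4683763245/9346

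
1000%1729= 1000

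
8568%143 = 131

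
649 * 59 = 38291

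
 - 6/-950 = 3/475 = 0.01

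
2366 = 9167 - 6801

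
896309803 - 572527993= 323781810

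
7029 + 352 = 7381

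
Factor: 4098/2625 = 1366/875 = 2^1*5^( - 3)*7^( - 1)*683^1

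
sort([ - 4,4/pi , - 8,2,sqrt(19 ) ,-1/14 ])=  [ - 8 ,- 4, - 1/14, 4/pi, 2,sqrt( 19 )]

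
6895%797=519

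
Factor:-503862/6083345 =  - 2^1*3^1*5^( - 1)*79^1*1039^( - 1)*1063^1*1171^(  -  1 )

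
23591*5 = 117955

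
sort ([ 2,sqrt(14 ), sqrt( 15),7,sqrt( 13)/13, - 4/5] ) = [-4/5, sqrt( 13 ) /13,  2,sqrt(14), sqrt(15 ) , 7]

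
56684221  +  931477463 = 988161684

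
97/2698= 97/2698= 0.04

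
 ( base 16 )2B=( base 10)43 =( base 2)101011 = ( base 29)1E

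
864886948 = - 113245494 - -978132442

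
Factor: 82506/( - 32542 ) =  - 3^1*53^( - 1)* 307^( - 1)*13751^1 = - 41253/16271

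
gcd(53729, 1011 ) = 1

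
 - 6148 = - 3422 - 2726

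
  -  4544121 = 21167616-25711737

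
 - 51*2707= - 138057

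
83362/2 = 41681 = 41681.00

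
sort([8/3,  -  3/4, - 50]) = [ - 50,-3/4,8/3]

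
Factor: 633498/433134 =3^(-2 ) * 13^( - 1 ) * 19^1*617^( - 1)*5557^1 = 105583/72189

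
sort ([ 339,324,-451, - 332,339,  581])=[ - 451, -332,324, 339, 339,581]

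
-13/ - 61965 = 13/61965 = 0.00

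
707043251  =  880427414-173384163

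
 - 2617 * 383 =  -1002311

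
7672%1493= 207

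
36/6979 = 36/6979 = 0.01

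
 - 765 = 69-834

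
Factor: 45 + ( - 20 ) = 25=5^2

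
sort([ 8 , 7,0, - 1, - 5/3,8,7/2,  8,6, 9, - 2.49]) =[ - 2.49, - 5/3, - 1 , 0,7/2,6, 7,8,8,  8,9 ] 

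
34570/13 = 2659 +3/13 = 2659.23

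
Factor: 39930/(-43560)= - 2^( -2)*3^( - 1 )*11^1  =  -11/12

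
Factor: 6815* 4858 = 2^1*5^1*7^1*29^1 *47^1*347^1 = 33107270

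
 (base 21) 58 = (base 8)161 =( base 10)113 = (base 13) 89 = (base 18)65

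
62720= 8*7840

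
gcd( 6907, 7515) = 1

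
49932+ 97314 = 147246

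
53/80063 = 53/80063  =  0.00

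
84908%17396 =15324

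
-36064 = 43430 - 79494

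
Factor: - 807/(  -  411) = 269/137 = 137^(  -  1)*269^1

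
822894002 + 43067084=865961086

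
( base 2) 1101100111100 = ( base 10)6972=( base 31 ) 77S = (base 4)1230330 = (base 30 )7MC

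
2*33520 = 67040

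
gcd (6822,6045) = 3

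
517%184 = 149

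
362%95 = 77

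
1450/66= 21 + 32/33  =  21.97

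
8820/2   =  4410 = 4410.00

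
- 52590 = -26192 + -26398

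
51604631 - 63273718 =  - 11669087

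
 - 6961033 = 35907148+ -42868181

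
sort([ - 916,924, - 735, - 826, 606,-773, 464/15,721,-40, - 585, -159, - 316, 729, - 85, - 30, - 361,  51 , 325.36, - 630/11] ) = [ - 916, - 826, - 773, - 735, - 585, - 361 ,-316,-159 , - 85,-630/11, - 40, - 30, 464/15,51 , 325.36,606, 721,729,924 ] 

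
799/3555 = 799/3555= 0.22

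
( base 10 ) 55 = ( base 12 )47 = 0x37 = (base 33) 1M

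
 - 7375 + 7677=302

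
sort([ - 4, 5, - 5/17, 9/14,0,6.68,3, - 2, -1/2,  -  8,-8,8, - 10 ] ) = [ - 10, - 8, - 8,  -  4, - 2, - 1/2, - 5/17,0,9/14,3,5,6.68 , 8]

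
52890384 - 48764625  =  4125759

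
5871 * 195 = 1144845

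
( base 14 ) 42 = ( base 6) 134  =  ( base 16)3A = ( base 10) 58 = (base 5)213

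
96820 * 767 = 74260940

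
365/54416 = 365/54416 = 0.01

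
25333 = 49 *517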